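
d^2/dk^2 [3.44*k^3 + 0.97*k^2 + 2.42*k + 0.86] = 20.64*k + 1.94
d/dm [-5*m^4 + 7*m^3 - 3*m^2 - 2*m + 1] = -20*m^3 + 21*m^2 - 6*m - 2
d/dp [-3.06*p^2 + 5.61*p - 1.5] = 5.61 - 6.12*p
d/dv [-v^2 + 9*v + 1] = 9 - 2*v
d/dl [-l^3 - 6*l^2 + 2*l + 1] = -3*l^2 - 12*l + 2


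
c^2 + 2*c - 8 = (c - 2)*(c + 4)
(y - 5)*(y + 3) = y^2 - 2*y - 15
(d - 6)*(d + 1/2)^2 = d^3 - 5*d^2 - 23*d/4 - 3/2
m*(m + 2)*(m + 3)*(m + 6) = m^4 + 11*m^3 + 36*m^2 + 36*m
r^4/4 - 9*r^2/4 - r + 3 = (r/2 + 1)^2*(r - 3)*(r - 1)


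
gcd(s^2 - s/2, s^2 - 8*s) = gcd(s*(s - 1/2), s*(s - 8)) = s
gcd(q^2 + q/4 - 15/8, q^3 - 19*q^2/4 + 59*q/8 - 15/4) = q - 5/4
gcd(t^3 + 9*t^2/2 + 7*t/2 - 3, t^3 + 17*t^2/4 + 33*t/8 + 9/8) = t + 3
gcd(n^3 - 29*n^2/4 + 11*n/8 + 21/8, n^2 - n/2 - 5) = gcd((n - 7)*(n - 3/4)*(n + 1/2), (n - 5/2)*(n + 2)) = 1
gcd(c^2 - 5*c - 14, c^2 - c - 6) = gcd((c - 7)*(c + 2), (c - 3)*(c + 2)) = c + 2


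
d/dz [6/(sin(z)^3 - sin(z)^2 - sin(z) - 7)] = 6*(-3*sin(z)^2 + 2*sin(z) + 1)*cos(z)/(-sin(z)^3 + sin(z)^2 + sin(z) + 7)^2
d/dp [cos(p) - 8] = -sin(p)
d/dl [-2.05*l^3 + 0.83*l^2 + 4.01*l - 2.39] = -6.15*l^2 + 1.66*l + 4.01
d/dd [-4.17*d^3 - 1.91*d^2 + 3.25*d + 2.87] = -12.51*d^2 - 3.82*d + 3.25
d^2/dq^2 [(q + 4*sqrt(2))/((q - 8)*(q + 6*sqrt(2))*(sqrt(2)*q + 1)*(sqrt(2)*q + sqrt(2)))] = (12*sqrt(2)*q^7 - 112*sqrt(2)*q^6 + 368*q^6 - 3318*q^5 + 2349*sqrt(2)*q^5 - 18501*sqrt(2)*q^4 + 16818*q^4 - 74900*q^3 + 47453*sqrt(2)*q^3 + 9072*sqrt(2)*q^2 + 192696*q^2 + 111120*sqrt(2)*q + 188832*q + 30912*sqrt(2) + 103232)/(2*sqrt(2)*q^12 - 42*sqrt(2)*q^11 + 78*q^11 - 1638*q^10 + 789*sqrt(2)*q^10 - 11417*sqrt(2)*q^9 + 12727*q^9 - 66339*q^8 + 68079*sqrt(2)*q^8 - 74907*sqrt(2)*q^7 + 311415*q^7 - 134170*sqrt(2)*q^6 - 185731*q^6 - 2777424*q^5 - 761670*sqrt(2)*q^5 - 3430752*sqrt(2)*q^4 - 4230408*q^4 - 4381776*sqrt(2)*q^3 - 4367168*q^3 - 3773952*q^2 - 2093184*sqrt(2)*q^2 - 1437696*q - 580608*sqrt(2)*q - 221184*sqrt(2))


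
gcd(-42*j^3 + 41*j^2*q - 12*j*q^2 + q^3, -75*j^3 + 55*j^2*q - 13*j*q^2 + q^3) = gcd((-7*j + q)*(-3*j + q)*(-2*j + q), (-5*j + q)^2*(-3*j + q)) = -3*j + q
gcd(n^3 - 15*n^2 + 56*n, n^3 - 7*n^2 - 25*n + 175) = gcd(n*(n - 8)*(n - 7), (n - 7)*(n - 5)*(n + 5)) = n - 7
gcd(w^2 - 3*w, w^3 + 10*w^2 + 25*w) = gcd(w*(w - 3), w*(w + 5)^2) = w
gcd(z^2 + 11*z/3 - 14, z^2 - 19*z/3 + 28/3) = z - 7/3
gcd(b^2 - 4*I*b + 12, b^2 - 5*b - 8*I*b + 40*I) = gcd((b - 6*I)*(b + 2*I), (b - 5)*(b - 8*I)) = 1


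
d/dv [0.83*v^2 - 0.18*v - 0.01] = 1.66*v - 0.18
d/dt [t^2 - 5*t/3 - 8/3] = 2*t - 5/3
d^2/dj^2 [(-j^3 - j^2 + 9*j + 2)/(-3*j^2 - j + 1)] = 32*(-5*j^3 - 3*j^2 - 6*j - 1)/(27*j^6 + 27*j^5 - 18*j^4 - 17*j^3 + 6*j^2 + 3*j - 1)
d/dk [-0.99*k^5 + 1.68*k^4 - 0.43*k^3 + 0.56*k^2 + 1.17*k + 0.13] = -4.95*k^4 + 6.72*k^3 - 1.29*k^2 + 1.12*k + 1.17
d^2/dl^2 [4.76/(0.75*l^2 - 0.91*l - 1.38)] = (5.355*l^2 - 6.4974*l - 4.76*(1.5*l - 0.91)*(3.0*l - 1.82) - 9.8532)/(-0.75*l^2 + 0.91*l + 1.38)^3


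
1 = 1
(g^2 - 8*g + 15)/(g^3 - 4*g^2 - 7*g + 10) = (g - 3)/(g^2 + g - 2)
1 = 1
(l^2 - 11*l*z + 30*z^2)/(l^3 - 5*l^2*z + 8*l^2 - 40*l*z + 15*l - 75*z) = (l - 6*z)/(l^2 + 8*l + 15)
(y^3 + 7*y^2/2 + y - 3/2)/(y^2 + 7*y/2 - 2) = (y^2 + 4*y + 3)/(y + 4)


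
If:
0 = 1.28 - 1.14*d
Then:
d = 1.12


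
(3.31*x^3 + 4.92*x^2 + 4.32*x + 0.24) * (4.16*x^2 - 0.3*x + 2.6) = 13.7696*x^5 + 19.4742*x^4 + 25.1012*x^3 + 12.4944*x^2 + 11.16*x + 0.624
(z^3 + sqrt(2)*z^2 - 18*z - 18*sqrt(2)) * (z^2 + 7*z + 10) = z^5 + sqrt(2)*z^4 + 7*z^4 - 8*z^3 + 7*sqrt(2)*z^3 - 126*z^2 - 8*sqrt(2)*z^2 - 180*z - 126*sqrt(2)*z - 180*sqrt(2)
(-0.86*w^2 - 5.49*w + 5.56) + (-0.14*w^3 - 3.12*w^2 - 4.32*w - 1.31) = -0.14*w^3 - 3.98*w^2 - 9.81*w + 4.25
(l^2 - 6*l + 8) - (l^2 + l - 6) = 14 - 7*l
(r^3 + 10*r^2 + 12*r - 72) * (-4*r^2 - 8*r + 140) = -4*r^5 - 48*r^4 + 12*r^3 + 1592*r^2 + 2256*r - 10080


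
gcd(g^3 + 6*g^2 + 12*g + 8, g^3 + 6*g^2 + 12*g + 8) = g^3 + 6*g^2 + 12*g + 8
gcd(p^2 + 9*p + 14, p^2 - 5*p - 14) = p + 2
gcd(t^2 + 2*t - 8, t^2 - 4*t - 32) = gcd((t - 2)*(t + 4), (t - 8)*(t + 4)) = t + 4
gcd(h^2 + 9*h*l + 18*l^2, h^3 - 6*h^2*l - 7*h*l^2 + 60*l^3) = h + 3*l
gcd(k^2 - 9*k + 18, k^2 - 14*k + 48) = k - 6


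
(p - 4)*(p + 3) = p^2 - p - 12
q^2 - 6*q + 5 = (q - 5)*(q - 1)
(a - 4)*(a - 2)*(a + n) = a^3 + a^2*n - 6*a^2 - 6*a*n + 8*a + 8*n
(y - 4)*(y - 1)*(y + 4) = y^3 - y^2 - 16*y + 16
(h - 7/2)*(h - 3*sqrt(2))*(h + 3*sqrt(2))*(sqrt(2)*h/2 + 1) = sqrt(2)*h^4/2 - 7*sqrt(2)*h^3/4 + h^3 - 9*sqrt(2)*h^2 - 7*h^2/2 - 18*h + 63*sqrt(2)*h/2 + 63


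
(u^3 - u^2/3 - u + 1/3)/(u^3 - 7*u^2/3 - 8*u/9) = 3*(-3*u^3 + u^2 + 3*u - 1)/(u*(-9*u^2 + 21*u + 8))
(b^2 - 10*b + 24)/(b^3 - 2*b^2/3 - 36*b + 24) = 3*(b - 4)/(3*b^2 + 16*b - 12)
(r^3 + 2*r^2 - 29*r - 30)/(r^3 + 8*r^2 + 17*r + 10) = (r^2 + r - 30)/(r^2 + 7*r + 10)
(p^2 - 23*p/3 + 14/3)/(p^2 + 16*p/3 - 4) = (p - 7)/(p + 6)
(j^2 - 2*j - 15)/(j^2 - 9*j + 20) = (j + 3)/(j - 4)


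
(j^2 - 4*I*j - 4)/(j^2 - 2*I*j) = (j - 2*I)/j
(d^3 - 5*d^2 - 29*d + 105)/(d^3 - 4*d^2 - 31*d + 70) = (d - 3)/(d - 2)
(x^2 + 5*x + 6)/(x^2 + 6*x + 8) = (x + 3)/(x + 4)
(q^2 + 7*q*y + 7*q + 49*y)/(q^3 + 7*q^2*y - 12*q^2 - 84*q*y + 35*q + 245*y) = (q + 7)/(q^2 - 12*q + 35)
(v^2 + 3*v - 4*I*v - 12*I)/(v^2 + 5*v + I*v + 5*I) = (v^2 + v*(3 - 4*I) - 12*I)/(v^2 + v*(5 + I) + 5*I)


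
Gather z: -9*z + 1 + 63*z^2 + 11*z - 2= 63*z^2 + 2*z - 1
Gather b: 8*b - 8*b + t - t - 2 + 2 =0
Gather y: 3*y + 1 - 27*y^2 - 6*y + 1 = -27*y^2 - 3*y + 2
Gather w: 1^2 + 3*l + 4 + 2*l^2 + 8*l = 2*l^2 + 11*l + 5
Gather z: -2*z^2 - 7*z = -2*z^2 - 7*z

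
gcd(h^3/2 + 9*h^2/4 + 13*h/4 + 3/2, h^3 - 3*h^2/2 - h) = 1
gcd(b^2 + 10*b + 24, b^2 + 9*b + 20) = b + 4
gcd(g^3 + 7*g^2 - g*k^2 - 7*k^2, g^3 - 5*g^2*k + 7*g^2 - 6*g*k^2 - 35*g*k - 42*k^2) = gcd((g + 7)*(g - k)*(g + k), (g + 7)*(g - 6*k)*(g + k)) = g^2 + g*k + 7*g + 7*k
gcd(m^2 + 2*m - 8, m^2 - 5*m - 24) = 1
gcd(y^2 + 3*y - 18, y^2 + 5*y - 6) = y + 6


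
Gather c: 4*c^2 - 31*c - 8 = 4*c^2 - 31*c - 8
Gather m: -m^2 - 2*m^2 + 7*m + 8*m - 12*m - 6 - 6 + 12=-3*m^2 + 3*m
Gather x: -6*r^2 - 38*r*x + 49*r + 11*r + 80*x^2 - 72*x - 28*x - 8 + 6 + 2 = -6*r^2 + 60*r + 80*x^2 + x*(-38*r - 100)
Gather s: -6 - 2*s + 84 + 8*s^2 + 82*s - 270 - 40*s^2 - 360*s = -32*s^2 - 280*s - 192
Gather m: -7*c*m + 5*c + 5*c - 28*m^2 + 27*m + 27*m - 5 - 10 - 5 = 10*c - 28*m^2 + m*(54 - 7*c) - 20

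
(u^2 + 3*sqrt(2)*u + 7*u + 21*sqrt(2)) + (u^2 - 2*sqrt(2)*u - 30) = 2*u^2 + sqrt(2)*u + 7*u - 30 + 21*sqrt(2)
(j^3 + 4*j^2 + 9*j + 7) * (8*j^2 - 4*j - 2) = 8*j^5 + 28*j^4 + 54*j^3 + 12*j^2 - 46*j - 14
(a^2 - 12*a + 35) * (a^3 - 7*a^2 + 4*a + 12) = a^5 - 19*a^4 + 123*a^3 - 281*a^2 - 4*a + 420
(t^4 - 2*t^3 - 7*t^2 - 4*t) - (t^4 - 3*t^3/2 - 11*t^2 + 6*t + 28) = -t^3/2 + 4*t^2 - 10*t - 28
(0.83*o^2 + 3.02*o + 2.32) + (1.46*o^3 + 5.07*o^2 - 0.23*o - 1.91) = 1.46*o^3 + 5.9*o^2 + 2.79*o + 0.41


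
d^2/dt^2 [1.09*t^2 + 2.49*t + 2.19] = 2.18000000000000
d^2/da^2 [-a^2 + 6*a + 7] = -2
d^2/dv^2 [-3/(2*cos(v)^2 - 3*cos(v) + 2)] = 3*(-16*sin(v)^4 + sin(v)^2 - 57*cos(v)/2 + 9*cos(3*v)/2 + 25)/(2*sin(v)^2 + 3*cos(v) - 4)^3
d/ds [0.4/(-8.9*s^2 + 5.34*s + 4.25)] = (7.12*s - 2.136)/(-8.9*s^2 + 5.34*s + 4.25)^2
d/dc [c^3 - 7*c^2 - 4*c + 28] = 3*c^2 - 14*c - 4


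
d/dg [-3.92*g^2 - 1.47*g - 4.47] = -7.84*g - 1.47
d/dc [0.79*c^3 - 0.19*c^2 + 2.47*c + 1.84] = 2.37*c^2 - 0.38*c + 2.47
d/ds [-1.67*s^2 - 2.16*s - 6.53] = -3.34*s - 2.16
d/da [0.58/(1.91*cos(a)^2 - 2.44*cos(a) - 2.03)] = (2.2156*cos(a) - 1.4152)*sin(a)/(-1.91*cos(a)^2 + 2.44*cos(a) + 2.03)^2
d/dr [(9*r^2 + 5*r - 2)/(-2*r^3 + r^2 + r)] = 2*(9*r^4 + 10*r^3 - 4*r^2 + 2*r + 1)/(r^2*(4*r^4 - 4*r^3 - 3*r^2 + 2*r + 1))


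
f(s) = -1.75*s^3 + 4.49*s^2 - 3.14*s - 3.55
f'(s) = -5.25*s^2 + 8.98*s - 3.14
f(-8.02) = 1213.17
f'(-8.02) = -412.84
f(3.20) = -24.96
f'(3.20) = -28.16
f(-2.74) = 74.76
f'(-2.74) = -67.16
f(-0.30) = -2.16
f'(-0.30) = -6.31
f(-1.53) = 18.03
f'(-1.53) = -29.17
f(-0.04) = -3.42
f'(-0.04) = -3.51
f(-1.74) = 24.73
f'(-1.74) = -34.66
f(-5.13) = 366.98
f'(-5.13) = -187.37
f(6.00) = -238.75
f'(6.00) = -138.26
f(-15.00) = 6960.05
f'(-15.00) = -1319.09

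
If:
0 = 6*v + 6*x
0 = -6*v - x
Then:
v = 0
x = 0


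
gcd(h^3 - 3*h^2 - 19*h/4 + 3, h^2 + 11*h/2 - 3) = h - 1/2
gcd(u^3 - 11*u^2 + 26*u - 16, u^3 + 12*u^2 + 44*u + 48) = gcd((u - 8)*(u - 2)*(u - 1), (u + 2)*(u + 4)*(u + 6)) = 1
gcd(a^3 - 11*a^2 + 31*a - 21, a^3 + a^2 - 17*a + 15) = a^2 - 4*a + 3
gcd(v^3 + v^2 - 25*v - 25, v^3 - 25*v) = v^2 - 25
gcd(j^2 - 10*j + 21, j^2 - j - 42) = j - 7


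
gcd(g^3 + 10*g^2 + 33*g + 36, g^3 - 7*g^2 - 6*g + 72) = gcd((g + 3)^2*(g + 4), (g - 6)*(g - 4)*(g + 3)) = g + 3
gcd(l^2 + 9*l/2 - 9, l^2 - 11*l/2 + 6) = l - 3/2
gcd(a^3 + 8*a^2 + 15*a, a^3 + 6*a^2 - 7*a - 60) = a + 5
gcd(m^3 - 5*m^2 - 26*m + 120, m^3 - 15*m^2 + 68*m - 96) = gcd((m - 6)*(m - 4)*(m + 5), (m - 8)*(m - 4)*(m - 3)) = m - 4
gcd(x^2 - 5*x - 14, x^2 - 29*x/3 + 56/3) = x - 7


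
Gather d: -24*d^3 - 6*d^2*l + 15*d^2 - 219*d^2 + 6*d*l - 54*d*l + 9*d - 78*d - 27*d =-24*d^3 + d^2*(-6*l - 204) + d*(-48*l - 96)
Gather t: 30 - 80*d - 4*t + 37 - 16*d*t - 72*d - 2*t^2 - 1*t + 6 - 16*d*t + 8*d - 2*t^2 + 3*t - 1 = -144*d - 4*t^2 + t*(-32*d - 2) + 72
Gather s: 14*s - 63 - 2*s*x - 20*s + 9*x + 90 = s*(-2*x - 6) + 9*x + 27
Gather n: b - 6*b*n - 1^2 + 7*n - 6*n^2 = b - 6*n^2 + n*(7 - 6*b) - 1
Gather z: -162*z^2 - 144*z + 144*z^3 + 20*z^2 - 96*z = 144*z^3 - 142*z^2 - 240*z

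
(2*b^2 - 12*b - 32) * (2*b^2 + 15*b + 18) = 4*b^4 + 6*b^3 - 208*b^2 - 696*b - 576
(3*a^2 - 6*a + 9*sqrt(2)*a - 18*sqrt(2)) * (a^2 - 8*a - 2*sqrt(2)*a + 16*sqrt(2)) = 3*a^4 - 30*a^3 + 3*sqrt(2)*a^3 - 30*sqrt(2)*a^2 + 12*a^2 + 48*sqrt(2)*a + 360*a - 576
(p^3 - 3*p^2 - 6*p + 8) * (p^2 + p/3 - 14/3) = p^5 - 8*p^4/3 - 35*p^3/3 + 20*p^2 + 92*p/3 - 112/3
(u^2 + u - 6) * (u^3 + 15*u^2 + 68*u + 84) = u^5 + 16*u^4 + 77*u^3 + 62*u^2 - 324*u - 504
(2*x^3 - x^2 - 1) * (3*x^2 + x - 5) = 6*x^5 - x^4 - 11*x^3 + 2*x^2 - x + 5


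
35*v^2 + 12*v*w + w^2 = (5*v + w)*(7*v + w)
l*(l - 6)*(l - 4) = l^3 - 10*l^2 + 24*l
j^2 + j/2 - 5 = (j - 2)*(j + 5/2)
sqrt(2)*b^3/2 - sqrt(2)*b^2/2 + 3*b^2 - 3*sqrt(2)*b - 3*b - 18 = (b - 3)*(b + 3*sqrt(2))*(sqrt(2)*b/2 + sqrt(2))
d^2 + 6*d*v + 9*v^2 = (d + 3*v)^2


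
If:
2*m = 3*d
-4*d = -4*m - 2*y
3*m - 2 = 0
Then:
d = 4/9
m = 2/3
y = -4/9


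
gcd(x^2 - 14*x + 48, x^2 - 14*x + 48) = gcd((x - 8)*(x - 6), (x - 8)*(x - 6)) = x^2 - 14*x + 48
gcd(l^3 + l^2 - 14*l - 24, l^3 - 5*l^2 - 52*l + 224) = l - 4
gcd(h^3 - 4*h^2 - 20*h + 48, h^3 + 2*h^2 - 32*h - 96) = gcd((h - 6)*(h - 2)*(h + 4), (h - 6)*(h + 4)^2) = h^2 - 2*h - 24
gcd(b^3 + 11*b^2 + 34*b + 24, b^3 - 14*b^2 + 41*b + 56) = b + 1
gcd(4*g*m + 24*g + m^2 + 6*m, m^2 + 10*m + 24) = m + 6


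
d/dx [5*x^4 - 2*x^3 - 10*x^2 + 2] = 2*x*(10*x^2 - 3*x - 10)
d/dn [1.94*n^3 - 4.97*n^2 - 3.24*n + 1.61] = 5.82*n^2 - 9.94*n - 3.24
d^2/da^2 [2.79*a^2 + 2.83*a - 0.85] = 5.58000000000000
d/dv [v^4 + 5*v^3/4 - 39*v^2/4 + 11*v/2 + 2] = 4*v^3 + 15*v^2/4 - 39*v/2 + 11/2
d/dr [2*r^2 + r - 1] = 4*r + 1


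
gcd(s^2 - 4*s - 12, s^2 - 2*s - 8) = s + 2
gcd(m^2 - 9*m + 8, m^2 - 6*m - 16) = m - 8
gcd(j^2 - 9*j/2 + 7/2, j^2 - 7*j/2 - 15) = 1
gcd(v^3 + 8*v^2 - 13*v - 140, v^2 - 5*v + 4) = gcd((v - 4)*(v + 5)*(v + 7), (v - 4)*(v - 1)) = v - 4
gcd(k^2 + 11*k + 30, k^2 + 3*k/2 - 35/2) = k + 5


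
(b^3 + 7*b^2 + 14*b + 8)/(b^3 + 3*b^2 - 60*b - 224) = (b^2 + 3*b + 2)/(b^2 - b - 56)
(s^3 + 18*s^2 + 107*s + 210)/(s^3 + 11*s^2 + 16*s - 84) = (s + 5)/(s - 2)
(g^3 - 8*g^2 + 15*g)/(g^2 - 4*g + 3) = g*(g - 5)/(g - 1)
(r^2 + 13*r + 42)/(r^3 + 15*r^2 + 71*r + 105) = (r + 6)/(r^2 + 8*r + 15)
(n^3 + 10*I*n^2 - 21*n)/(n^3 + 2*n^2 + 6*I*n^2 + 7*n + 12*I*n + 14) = n*(n + 3*I)/(n^2 + n*(2 - I) - 2*I)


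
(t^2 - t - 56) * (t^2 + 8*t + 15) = t^4 + 7*t^3 - 49*t^2 - 463*t - 840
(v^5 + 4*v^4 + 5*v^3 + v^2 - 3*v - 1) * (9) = 9*v^5 + 36*v^4 + 45*v^3 + 9*v^2 - 27*v - 9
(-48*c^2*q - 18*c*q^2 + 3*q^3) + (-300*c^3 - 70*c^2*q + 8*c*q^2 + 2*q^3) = -300*c^3 - 118*c^2*q - 10*c*q^2 + 5*q^3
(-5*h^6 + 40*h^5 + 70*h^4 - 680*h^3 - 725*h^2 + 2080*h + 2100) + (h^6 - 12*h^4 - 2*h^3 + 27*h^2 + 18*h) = -4*h^6 + 40*h^5 + 58*h^4 - 682*h^3 - 698*h^2 + 2098*h + 2100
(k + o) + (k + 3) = 2*k + o + 3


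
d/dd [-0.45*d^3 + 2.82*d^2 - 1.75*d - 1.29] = -1.35*d^2 + 5.64*d - 1.75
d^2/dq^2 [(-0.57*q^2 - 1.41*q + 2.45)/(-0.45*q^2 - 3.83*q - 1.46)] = (-1.39374*q^3 - 5.22369*q^2 - 30.89367*q - 81.997162)/(0.091125*q^6 + 2.326725*q^5 + 20.689965*q^4 + 71.279747*q^3 + 67.127442*q^2 + 24.492084*q + 3.112136)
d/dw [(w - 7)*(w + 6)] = 2*w - 1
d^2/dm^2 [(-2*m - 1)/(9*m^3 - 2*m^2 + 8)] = 2*(-m^2*(2*m + 1)*(27*m - 4)^2 + (54*m^2 - 8*m + (2*m + 1)*(27*m - 2))*(9*m^3 - 2*m^2 + 8))/(9*m^3 - 2*m^2 + 8)^3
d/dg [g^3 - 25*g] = 3*g^2 - 25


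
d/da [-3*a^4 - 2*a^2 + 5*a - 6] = -12*a^3 - 4*a + 5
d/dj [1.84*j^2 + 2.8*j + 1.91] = 3.68*j + 2.8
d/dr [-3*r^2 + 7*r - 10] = 7 - 6*r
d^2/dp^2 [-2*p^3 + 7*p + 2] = -12*p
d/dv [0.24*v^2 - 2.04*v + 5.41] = 0.48*v - 2.04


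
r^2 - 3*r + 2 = (r - 2)*(r - 1)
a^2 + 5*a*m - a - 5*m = (a - 1)*(a + 5*m)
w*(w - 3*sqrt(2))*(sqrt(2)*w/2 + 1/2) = sqrt(2)*w^3/2 - 5*w^2/2 - 3*sqrt(2)*w/2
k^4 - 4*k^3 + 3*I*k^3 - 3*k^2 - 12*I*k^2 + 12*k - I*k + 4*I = (k - 4)*(k + I)^3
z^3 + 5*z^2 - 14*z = z*(z - 2)*(z + 7)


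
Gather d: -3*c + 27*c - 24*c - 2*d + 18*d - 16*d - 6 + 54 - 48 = 0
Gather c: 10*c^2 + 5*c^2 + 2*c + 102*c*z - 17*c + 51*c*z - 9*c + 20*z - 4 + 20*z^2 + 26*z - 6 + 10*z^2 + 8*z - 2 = 15*c^2 + c*(153*z - 24) + 30*z^2 + 54*z - 12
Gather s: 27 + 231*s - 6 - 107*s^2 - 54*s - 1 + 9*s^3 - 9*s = 9*s^3 - 107*s^2 + 168*s + 20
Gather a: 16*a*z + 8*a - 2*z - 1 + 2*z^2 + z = a*(16*z + 8) + 2*z^2 - z - 1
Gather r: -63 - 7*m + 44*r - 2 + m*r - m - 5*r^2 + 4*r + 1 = -8*m - 5*r^2 + r*(m + 48) - 64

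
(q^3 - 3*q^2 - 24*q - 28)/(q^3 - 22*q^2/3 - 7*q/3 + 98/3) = 3*(q + 2)/(3*q - 7)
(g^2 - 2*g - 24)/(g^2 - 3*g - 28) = (g - 6)/(g - 7)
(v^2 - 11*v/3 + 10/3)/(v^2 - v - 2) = (v - 5/3)/(v + 1)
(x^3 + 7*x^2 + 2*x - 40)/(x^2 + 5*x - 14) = (x^2 + 9*x + 20)/(x + 7)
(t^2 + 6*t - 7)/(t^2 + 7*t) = (t - 1)/t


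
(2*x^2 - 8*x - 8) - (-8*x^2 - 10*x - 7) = 10*x^2 + 2*x - 1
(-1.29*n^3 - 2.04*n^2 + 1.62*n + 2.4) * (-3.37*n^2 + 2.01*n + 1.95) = 4.3473*n^5 + 4.2819*n^4 - 12.0753*n^3 - 8.8098*n^2 + 7.983*n + 4.68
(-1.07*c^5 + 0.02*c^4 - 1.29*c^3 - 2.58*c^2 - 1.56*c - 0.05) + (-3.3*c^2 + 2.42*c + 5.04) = -1.07*c^5 + 0.02*c^4 - 1.29*c^3 - 5.88*c^2 + 0.86*c + 4.99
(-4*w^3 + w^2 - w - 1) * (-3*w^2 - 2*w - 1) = 12*w^5 + 5*w^4 + 5*w^3 + 4*w^2 + 3*w + 1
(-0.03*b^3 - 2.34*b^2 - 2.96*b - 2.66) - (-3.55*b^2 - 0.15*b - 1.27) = -0.03*b^3 + 1.21*b^2 - 2.81*b - 1.39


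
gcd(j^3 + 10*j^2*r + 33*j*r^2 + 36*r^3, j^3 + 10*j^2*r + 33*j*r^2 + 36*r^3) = j^3 + 10*j^2*r + 33*j*r^2 + 36*r^3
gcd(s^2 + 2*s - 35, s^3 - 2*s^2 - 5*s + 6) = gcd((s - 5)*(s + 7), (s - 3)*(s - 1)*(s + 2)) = 1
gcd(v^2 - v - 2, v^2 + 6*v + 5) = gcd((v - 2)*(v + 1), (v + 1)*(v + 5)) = v + 1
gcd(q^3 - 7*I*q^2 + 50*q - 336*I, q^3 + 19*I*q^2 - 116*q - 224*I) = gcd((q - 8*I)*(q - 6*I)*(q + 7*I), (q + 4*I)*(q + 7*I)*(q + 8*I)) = q + 7*I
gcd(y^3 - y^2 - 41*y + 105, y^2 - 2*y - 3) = y - 3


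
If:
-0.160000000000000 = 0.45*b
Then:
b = -0.36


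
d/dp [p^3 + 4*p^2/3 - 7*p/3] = 3*p^2 + 8*p/3 - 7/3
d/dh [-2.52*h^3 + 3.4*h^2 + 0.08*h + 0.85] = -7.56*h^2 + 6.8*h + 0.08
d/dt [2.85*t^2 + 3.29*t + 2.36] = 5.7*t + 3.29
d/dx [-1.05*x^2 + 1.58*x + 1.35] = 1.58 - 2.1*x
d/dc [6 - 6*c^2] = -12*c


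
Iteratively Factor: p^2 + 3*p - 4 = (p - 1)*(p + 4)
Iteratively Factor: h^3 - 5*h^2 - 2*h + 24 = (h - 3)*(h^2 - 2*h - 8) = (h - 4)*(h - 3)*(h + 2)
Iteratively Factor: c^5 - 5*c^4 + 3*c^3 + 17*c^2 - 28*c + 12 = (c - 1)*(c^4 - 4*c^3 - c^2 + 16*c - 12) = (c - 2)*(c - 1)*(c^3 - 2*c^2 - 5*c + 6) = (c - 2)*(c - 1)*(c + 2)*(c^2 - 4*c + 3) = (c - 2)*(c - 1)^2*(c + 2)*(c - 3)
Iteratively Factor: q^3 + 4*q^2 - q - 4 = (q + 4)*(q^2 - 1) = (q + 1)*(q + 4)*(q - 1)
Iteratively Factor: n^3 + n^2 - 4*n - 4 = (n + 2)*(n^2 - n - 2) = (n + 1)*(n + 2)*(n - 2)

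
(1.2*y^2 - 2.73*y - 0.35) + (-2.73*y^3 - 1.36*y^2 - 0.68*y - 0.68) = -2.73*y^3 - 0.16*y^2 - 3.41*y - 1.03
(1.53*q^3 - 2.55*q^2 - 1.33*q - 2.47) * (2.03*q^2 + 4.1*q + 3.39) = 3.1059*q^5 + 1.0965*q^4 - 7.9682*q^3 - 19.1116*q^2 - 14.6357*q - 8.3733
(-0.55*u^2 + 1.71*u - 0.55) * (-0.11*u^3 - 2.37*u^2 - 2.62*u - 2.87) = 0.0605*u^5 + 1.1154*u^4 - 2.5512*u^3 - 1.5982*u^2 - 3.4667*u + 1.5785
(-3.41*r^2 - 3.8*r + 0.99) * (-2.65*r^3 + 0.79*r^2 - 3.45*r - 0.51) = 9.0365*r^5 + 7.3761*r^4 + 6.139*r^3 + 15.6312*r^2 - 1.4775*r - 0.5049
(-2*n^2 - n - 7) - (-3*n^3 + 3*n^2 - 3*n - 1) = 3*n^3 - 5*n^2 + 2*n - 6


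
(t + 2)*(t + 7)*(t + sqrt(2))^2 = t^4 + 2*sqrt(2)*t^3 + 9*t^3 + 16*t^2 + 18*sqrt(2)*t^2 + 18*t + 28*sqrt(2)*t + 28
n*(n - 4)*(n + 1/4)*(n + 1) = n^4 - 11*n^3/4 - 19*n^2/4 - n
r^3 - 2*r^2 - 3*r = r*(r - 3)*(r + 1)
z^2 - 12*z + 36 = (z - 6)^2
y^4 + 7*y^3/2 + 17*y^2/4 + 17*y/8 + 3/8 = (y + 1/2)^2*(y + 1)*(y + 3/2)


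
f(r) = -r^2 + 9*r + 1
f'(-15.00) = 39.00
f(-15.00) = -359.00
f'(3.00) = 3.00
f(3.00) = 19.00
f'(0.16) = 8.68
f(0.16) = 2.41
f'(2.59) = 3.82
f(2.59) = 17.60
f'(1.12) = 6.76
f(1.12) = 9.83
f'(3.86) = 1.28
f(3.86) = 20.84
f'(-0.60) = 10.20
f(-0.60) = -4.76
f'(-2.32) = 13.64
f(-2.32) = -25.26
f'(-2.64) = 14.28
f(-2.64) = -29.73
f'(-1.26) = 11.52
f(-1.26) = -11.93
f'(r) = 9 - 2*r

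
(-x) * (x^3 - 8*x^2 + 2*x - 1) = -x^4 + 8*x^3 - 2*x^2 + x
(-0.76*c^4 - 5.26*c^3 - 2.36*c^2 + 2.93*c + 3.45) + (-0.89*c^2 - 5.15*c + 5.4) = -0.76*c^4 - 5.26*c^3 - 3.25*c^2 - 2.22*c + 8.85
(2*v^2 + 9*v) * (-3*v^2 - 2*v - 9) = -6*v^4 - 31*v^3 - 36*v^2 - 81*v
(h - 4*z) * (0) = 0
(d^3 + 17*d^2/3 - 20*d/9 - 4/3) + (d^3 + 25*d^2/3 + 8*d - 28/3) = 2*d^3 + 14*d^2 + 52*d/9 - 32/3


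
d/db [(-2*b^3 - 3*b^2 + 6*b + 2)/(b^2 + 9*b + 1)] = (-2*b^4 - 36*b^3 - 39*b^2 - 10*b - 12)/(b^4 + 18*b^3 + 83*b^2 + 18*b + 1)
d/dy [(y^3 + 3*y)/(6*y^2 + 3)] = (2*y^4 - 3*y^2 + 3)/(3*(4*y^4 + 4*y^2 + 1))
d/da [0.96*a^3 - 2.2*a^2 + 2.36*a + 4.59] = 2.88*a^2 - 4.4*a + 2.36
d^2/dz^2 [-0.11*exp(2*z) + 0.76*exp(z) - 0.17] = (0.76 - 0.44*exp(z))*exp(z)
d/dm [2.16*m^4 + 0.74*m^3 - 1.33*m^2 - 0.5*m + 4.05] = 8.64*m^3 + 2.22*m^2 - 2.66*m - 0.5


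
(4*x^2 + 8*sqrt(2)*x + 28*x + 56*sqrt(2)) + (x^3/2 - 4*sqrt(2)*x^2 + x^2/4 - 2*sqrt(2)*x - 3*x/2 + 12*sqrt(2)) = x^3/2 - 4*sqrt(2)*x^2 + 17*x^2/4 + 6*sqrt(2)*x + 53*x/2 + 68*sqrt(2)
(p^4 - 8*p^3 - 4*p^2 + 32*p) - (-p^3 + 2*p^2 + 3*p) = p^4 - 7*p^3 - 6*p^2 + 29*p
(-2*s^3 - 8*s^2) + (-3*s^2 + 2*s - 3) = -2*s^3 - 11*s^2 + 2*s - 3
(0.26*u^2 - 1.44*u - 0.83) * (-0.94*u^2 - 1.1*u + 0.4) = -0.2444*u^4 + 1.0676*u^3 + 2.4682*u^2 + 0.337*u - 0.332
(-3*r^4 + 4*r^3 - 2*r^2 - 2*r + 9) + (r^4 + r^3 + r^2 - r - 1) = -2*r^4 + 5*r^3 - r^2 - 3*r + 8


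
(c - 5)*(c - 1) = c^2 - 6*c + 5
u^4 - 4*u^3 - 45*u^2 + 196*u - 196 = (u - 7)*(u - 2)^2*(u + 7)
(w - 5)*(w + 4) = w^2 - w - 20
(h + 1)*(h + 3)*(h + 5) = h^3 + 9*h^2 + 23*h + 15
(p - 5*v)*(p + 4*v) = p^2 - p*v - 20*v^2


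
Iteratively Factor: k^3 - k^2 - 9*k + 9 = (k + 3)*(k^2 - 4*k + 3) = (k - 3)*(k + 3)*(k - 1)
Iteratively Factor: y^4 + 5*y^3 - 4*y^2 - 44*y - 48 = (y + 4)*(y^3 + y^2 - 8*y - 12) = (y - 3)*(y + 4)*(y^2 + 4*y + 4) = (y - 3)*(y + 2)*(y + 4)*(y + 2)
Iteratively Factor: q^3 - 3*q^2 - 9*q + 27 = (q + 3)*(q^2 - 6*q + 9) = (q - 3)*(q + 3)*(q - 3)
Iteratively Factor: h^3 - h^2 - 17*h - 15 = (h + 1)*(h^2 - 2*h - 15) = (h + 1)*(h + 3)*(h - 5)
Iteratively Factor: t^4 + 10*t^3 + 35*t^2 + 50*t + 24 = (t + 2)*(t^3 + 8*t^2 + 19*t + 12) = (t + 1)*(t + 2)*(t^2 + 7*t + 12) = (t + 1)*(t + 2)*(t + 4)*(t + 3)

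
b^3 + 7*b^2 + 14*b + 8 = (b + 1)*(b + 2)*(b + 4)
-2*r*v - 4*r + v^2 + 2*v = (-2*r + v)*(v + 2)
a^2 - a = a*(a - 1)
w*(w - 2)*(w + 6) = w^3 + 4*w^2 - 12*w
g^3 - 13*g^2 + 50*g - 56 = (g - 7)*(g - 4)*(g - 2)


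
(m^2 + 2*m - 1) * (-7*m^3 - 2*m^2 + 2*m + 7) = -7*m^5 - 16*m^4 + 5*m^3 + 13*m^2 + 12*m - 7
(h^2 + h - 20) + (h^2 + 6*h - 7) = 2*h^2 + 7*h - 27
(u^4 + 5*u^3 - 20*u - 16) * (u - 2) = u^5 + 3*u^4 - 10*u^3 - 20*u^2 + 24*u + 32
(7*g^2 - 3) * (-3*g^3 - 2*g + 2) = -21*g^5 - 5*g^3 + 14*g^2 + 6*g - 6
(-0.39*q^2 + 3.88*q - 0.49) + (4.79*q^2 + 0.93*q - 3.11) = 4.4*q^2 + 4.81*q - 3.6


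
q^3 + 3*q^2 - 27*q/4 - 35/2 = (q - 5/2)*(q + 2)*(q + 7/2)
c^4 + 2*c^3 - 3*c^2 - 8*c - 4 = (c - 2)*(c + 1)^2*(c + 2)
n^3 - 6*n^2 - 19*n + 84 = (n - 7)*(n - 3)*(n + 4)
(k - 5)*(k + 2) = k^2 - 3*k - 10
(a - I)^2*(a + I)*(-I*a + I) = -I*a^4 - a^3 + I*a^3 + a^2 - I*a^2 - a + I*a + 1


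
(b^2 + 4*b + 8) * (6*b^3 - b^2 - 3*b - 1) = 6*b^5 + 23*b^4 + 41*b^3 - 21*b^2 - 28*b - 8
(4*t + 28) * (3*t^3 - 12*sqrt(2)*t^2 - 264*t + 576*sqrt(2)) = 12*t^4 - 48*sqrt(2)*t^3 + 84*t^3 - 1056*t^2 - 336*sqrt(2)*t^2 - 7392*t + 2304*sqrt(2)*t + 16128*sqrt(2)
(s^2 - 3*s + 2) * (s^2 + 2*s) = s^4 - s^3 - 4*s^2 + 4*s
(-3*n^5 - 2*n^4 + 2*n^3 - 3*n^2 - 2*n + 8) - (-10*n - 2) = -3*n^5 - 2*n^4 + 2*n^3 - 3*n^2 + 8*n + 10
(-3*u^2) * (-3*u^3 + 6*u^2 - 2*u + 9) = 9*u^5 - 18*u^4 + 6*u^3 - 27*u^2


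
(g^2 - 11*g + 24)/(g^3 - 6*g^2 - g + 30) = (g - 8)/(g^2 - 3*g - 10)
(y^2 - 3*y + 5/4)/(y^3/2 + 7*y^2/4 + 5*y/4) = (4*y^2 - 12*y + 5)/(y*(2*y^2 + 7*y + 5))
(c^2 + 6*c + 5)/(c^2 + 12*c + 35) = (c + 1)/(c + 7)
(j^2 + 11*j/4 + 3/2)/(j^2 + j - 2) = (j + 3/4)/(j - 1)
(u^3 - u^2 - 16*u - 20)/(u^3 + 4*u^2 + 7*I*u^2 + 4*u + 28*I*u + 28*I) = (u - 5)/(u + 7*I)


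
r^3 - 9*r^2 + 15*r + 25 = (r - 5)^2*(r + 1)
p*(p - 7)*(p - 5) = p^3 - 12*p^2 + 35*p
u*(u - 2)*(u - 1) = u^3 - 3*u^2 + 2*u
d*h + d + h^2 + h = (d + h)*(h + 1)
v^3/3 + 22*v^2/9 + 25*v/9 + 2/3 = (v/3 + 1/3)*(v + 1/3)*(v + 6)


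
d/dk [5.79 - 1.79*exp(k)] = -1.79*exp(k)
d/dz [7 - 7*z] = -7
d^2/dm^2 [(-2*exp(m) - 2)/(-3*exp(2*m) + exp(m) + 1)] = (18*exp(3*m) + 78*exp(2*m) + 18*exp(m) + 24)*exp(2*m)/(27*exp(6*m) - 27*exp(5*m) - 18*exp(4*m) + 17*exp(3*m) + 6*exp(2*m) - 3*exp(m) - 1)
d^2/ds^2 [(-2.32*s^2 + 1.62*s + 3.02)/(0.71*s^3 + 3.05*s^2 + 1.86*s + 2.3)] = (-2.339024*s^6 + 4.89985200000002*s^5 + 57.699996*s^4 + 209.860876*s^3 + 258.393852*s^2 + 5.01900000000003*s - 59.880936)/(0.357911*s^9 + 4.612515*s^8 + 22.627203*s^7 + 56.017895*s^6 + 89.160798*s^5 + 114.06687*s^4 + 95.989956*s^3 + 72.27474*s^2 + 29.5182*s + 12.167)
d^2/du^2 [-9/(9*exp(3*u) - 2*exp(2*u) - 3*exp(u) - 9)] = 9*(2*(-27*exp(2*u) + 4*exp(u) + 3)^2*exp(u) + (81*exp(2*u) - 8*exp(u) - 3)*(-9*exp(3*u) + 2*exp(2*u) + 3*exp(u) + 9))*exp(u)/(-9*exp(3*u) + 2*exp(2*u) + 3*exp(u) + 9)^3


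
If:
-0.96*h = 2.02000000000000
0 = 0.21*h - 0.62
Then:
No Solution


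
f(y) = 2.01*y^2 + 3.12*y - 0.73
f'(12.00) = 51.36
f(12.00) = 326.15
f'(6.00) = 27.24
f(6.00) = 90.35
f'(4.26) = 20.25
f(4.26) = 49.04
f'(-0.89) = -0.46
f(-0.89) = -1.91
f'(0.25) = 4.12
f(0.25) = 0.18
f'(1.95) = 10.96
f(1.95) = 13.00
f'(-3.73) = -11.87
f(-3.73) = 15.60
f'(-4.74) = -15.93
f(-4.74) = 29.64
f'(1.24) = 8.10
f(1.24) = 6.23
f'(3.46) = 17.03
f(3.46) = 34.13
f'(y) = 4.02*y + 3.12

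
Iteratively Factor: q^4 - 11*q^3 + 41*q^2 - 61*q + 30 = (q - 1)*(q^3 - 10*q^2 + 31*q - 30) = (q - 3)*(q - 1)*(q^2 - 7*q + 10) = (q - 5)*(q - 3)*(q - 1)*(q - 2)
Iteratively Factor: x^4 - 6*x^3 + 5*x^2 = (x - 5)*(x^3 - x^2) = x*(x - 5)*(x^2 - x) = x^2*(x - 5)*(x - 1)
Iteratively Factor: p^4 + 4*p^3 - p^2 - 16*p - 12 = (p - 2)*(p^3 + 6*p^2 + 11*p + 6) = (p - 2)*(p + 3)*(p^2 + 3*p + 2) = (p - 2)*(p + 1)*(p + 3)*(p + 2)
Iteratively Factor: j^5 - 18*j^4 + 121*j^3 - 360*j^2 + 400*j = (j - 5)*(j^4 - 13*j^3 + 56*j^2 - 80*j) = (j - 5)^2*(j^3 - 8*j^2 + 16*j) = j*(j - 5)^2*(j^2 - 8*j + 16) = j*(j - 5)^2*(j - 4)*(j - 4)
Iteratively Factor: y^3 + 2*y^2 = (y)*(y^2 + 2*y) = y^2*(y + 2)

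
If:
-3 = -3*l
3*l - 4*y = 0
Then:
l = 1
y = 3/4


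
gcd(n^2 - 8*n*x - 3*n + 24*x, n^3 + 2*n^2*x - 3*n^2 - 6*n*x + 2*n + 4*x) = 1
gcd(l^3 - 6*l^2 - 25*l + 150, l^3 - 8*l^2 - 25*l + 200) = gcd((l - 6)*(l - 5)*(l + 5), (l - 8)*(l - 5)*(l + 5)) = l^2 - 25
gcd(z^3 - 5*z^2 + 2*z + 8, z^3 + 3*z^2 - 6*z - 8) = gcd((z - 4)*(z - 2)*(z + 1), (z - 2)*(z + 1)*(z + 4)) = z^2 - z - 2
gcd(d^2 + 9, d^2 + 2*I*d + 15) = d - 3*I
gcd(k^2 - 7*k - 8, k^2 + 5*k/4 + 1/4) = k + 1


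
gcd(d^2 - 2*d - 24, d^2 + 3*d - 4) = d + 4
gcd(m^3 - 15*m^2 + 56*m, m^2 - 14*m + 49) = m - 7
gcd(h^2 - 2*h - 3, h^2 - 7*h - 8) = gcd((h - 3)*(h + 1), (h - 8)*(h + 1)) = h + 1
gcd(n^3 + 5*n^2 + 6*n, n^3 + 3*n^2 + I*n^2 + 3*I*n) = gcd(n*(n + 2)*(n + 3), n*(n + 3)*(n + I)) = n^2 + 3*n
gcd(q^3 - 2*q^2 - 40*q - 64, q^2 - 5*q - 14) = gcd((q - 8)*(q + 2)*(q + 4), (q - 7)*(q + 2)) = q + 2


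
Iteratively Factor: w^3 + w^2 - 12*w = (w + 4)*(w^2 - 3*w) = w*(w + 4)*(w - 3)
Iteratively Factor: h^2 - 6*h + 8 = (h - 2)*(h - 4)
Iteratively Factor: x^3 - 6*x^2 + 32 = (x + 2)*(x^2 - 8*x + 16) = (x - 4)*(x + 2)*(x - 4)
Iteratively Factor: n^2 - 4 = (n + 2)*(n - 2)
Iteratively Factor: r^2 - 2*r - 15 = (r - 5)*(r + 3)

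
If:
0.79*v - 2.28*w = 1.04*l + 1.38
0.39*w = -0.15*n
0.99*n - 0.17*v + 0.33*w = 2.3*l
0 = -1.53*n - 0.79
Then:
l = -0.33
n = -0.52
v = 1.88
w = 0.20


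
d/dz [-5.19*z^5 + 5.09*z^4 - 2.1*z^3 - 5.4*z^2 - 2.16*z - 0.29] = -25.95*z^4 + 20.36*z^3 - 6.3*z^2 - 10.8*z - 2.16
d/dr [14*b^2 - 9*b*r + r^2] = -9*b + 2*r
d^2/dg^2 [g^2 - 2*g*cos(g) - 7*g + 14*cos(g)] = 2*g*cos(g) + 4*sin(g) - 14*cos(g) + 2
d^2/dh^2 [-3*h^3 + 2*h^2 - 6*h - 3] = 4 - 18*h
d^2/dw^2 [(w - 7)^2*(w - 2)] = 6*w - 32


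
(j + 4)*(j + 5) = j^2 + 9*j + 20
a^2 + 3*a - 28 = (a - 4)*(a + 7)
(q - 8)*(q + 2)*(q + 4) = q^3 - 2*q^2 - 40*q - 64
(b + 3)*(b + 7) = b^2 + 10*b + 21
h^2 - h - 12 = (h - 4)*(h + 3)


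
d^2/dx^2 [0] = 0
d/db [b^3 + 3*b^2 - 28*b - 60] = 3*b^2 + 6*b - 28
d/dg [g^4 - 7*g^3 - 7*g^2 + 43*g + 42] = 4*g^3 - 21*g^2 - 14*g + 43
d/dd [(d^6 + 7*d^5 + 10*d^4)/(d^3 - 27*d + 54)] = d^3*(3*d^4 + 23*d^3 - 56*d^2 - 600*d - 720)/(d^5 + 3*d^4 - 45*d^3 - 27*d^2 + 648*d - 972)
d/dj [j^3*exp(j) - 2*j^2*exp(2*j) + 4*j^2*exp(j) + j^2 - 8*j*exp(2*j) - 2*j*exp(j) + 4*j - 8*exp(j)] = j^3*exp(j) - 4*j^2*exp(2*j) + 7*j^2*exp(j) - 20*j*exp(2*j) + 6*j*exp(j) + 2*j - 8*exp(2*j) - 10*exp(j) + 4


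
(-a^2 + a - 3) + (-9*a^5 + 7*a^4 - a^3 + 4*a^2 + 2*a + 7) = -9*a^5 + 7*a^4 - a^3 + 3*a^2 + 3*a + 4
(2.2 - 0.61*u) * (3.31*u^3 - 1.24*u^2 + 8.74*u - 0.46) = -2.0191*u^4 + 8.0384*u^3 - 8.0594*u^2 + 19.5086*u - 1.012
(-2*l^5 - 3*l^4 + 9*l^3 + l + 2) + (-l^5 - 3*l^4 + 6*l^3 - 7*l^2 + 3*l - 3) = -3*l^5 - 6*l^4 + 15*l^3 - 7*l^2 + 4*l - 1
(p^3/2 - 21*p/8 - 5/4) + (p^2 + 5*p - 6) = p^3/2 + p^2 + 19*p/8 - 29/4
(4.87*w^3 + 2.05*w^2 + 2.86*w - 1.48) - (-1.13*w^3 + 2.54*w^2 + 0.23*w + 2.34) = 6.0*w^3 - 0.49*w^2 + 2.63*w - 3.82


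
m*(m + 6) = m^2 + 6*m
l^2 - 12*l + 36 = (l - 6)^2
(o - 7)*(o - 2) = o^2 - 9*o + 14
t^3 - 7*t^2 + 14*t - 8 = (t - 4)*(t - 2)*(t - 1)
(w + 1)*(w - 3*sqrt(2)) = w^2 - 3*sqrt(2)*w + w - 3*sqrt(2)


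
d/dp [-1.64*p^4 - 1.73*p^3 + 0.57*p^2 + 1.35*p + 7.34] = -6.56*p^3 - 5.19*p^2 + 1.14*p + 1.35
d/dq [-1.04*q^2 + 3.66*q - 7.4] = 3.66 - 2.08*q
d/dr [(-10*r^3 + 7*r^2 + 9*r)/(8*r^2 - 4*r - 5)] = 5*(-16*r^4 + 16*r^3 + 10*r^2 - 14*r - 9)/(64*r^4 - 64*r^3 - 64*r^2 + 40*r + 25)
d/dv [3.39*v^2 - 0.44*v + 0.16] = 6.78*v - 0.44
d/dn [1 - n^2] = -2*n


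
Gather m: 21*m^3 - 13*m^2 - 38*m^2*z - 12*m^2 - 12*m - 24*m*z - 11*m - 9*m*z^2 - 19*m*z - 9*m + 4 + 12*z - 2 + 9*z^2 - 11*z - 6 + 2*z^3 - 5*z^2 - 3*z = 21*m^3 + m^2*(-38*z - 25) + m*(-9*z^2 - 43*z - 32) + 2*z^3 + 4*z^2 - 2*z - 4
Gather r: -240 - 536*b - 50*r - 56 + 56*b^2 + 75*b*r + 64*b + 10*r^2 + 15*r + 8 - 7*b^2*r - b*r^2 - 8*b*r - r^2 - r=56*b^2 - 472*b + r^2*(9 - b) + r*(-7*b^2 + 67*b - 36) - 288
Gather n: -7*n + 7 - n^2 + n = -n^2 - 6*n + 7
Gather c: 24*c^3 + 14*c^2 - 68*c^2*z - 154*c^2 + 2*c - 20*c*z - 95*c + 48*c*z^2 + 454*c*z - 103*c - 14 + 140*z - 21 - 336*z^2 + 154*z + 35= 24*c^3 + c^2*(-68*z - 140) + c*(48*z^2 + 434*z - 196) - 336*z^2 + 294*z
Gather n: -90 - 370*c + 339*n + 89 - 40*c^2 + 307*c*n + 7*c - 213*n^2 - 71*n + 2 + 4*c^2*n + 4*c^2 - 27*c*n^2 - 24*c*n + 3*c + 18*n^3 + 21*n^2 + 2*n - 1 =-36*c^2 - 360*c + 18*n^3 + n^2*(-27*c - 192) + n*(4*c^2 + 283*c + 270)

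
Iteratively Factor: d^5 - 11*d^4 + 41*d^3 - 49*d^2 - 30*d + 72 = (d - 2)*(d^4 - 9*d^3 + 23*d^2 - 3*d - 36) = (d - 2)*(d + 1)*(d^3 - 10*d^2 + 33*d - 36) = (d - 3)*(d - 2)*(d + 1)*(d^2 - 7*d + 12) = (d - 4)*(d - 3)*(d - 2)*(d + 1)*(d - 3)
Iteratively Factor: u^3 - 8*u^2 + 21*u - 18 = (u - 2)*(u^2 - 6*u + 9) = (u - 3)*(u - 2)*(u - 3)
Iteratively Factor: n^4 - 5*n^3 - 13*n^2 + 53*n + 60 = (n + 1)*(n^3 - 6*n^2 - 7*n + 60) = (n + 1)*(n + 3)*(n^2 - 9*n + 20) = (n - 5)*(n + 1)*(n + 3)*(n - 4)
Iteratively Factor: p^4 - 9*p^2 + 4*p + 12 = (p + 3)*(p^3 - 3*p^2 + 4) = (p - 2)*(p + 3)*(p^2 - p - 2) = (p - 2)*(p + 1)*(p + 3)*(p - 2)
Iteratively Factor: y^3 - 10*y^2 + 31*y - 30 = (y - 5)*(y^2 - 5*y + 6) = (y - 5)*(y - 3)*(y - 2)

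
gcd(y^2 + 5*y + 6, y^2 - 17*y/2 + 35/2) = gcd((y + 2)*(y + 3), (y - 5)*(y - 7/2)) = 1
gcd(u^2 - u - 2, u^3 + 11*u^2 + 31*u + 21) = u + 1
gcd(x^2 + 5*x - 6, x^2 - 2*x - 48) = x + 6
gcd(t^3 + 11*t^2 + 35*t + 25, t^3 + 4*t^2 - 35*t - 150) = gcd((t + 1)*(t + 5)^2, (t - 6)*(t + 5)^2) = t^2 + 10*t + 25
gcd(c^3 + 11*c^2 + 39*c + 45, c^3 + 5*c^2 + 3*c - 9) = c^2 + 6*c + 9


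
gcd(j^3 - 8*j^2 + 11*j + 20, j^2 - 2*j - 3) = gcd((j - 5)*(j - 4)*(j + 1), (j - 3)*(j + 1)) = j + 1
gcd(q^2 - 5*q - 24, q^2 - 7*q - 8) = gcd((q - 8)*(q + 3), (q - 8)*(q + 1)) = q - 8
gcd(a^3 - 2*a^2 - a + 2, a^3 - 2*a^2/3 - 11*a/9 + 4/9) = a + 1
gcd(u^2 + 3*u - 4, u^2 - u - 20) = u + 4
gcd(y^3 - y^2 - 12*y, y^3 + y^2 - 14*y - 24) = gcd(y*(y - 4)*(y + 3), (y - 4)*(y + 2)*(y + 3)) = y^2 - y - 12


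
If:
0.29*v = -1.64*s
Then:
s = -0.176829268292683*v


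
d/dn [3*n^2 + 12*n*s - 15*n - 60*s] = 6*n + 12*s - 15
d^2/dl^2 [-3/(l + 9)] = -6/(l + 9)^3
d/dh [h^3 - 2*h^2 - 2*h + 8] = 3*h^2 - 4*h - 2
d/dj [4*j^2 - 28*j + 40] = 8*j - 28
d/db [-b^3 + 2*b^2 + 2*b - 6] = -3*b^2 + 4*b + 2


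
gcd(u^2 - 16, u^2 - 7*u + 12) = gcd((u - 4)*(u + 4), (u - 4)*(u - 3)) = u - 4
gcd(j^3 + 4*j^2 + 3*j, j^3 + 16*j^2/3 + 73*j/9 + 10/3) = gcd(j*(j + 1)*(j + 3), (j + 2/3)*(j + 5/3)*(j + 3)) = j + 3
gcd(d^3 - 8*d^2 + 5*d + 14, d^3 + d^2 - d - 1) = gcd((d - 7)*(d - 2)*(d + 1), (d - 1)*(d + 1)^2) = d + 1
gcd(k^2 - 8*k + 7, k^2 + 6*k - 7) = k - 1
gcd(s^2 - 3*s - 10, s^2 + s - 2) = s + 2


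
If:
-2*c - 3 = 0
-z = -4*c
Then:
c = -3/2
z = -6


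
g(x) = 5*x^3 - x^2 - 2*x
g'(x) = 15*x^2 - 2*x - 2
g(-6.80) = -1604.80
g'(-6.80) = 705.20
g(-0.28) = 0.37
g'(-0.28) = -0.26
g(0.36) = -0.62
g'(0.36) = -0.78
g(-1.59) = -19.45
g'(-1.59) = 39.10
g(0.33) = -0.59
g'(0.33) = -1.03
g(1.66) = 16.80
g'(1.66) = 36.01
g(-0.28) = 0.37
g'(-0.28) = -0.26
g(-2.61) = -90.49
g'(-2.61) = 105.40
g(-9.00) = -3708.00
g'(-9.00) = 1231.00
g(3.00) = 120.00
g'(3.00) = 127.00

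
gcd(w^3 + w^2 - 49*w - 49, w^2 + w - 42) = w + 7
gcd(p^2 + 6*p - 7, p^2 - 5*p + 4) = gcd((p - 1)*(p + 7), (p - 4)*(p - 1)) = p - 1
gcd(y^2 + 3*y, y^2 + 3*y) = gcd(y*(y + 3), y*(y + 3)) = y^2 + 3*y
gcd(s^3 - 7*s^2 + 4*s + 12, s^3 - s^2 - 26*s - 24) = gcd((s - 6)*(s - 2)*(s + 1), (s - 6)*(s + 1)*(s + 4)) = s^2 - 5*s - 6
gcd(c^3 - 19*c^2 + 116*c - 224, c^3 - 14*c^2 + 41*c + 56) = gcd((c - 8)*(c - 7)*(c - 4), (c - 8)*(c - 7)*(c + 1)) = c^2 - 15*c + 56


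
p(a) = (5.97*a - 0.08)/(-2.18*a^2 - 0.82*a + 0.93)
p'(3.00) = 0.27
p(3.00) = -0.84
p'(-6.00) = 0.09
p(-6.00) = 0.49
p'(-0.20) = 6.00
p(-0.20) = -1.27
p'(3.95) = 0.16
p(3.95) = -0.65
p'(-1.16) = 21.14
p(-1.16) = 6.66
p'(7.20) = 0.05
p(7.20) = -0.36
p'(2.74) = 0.33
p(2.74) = -0.92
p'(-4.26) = 0.20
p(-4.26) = 0.73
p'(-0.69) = 56.87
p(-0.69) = -9.17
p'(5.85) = 0.07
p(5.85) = -0.44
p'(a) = (4.36*a + 0.82)*(5.97*a - 0.08)/(-2.18*a^2 - 0.82*a + 0.93)^2 + 5.97/(-2.18*a^2 - 0.82*a + 0.93)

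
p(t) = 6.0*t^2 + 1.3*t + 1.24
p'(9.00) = 109.30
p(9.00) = 498.94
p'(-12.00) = -142.70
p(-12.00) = 849.64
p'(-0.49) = -4.58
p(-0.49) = 2.04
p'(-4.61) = -54.02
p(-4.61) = 122.76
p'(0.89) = 11.98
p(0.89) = 7.15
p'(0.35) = 5.50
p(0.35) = 2.43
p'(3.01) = 37.42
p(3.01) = 59.51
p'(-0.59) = -5.78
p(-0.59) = 2.56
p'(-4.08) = -47.66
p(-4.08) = 95.81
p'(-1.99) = -22.58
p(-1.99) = 22.41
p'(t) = 12.0*t + 1.3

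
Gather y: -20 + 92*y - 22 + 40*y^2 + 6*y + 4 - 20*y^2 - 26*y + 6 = 20*y^2 + 72*y - 32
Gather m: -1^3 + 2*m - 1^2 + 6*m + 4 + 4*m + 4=12*m + 6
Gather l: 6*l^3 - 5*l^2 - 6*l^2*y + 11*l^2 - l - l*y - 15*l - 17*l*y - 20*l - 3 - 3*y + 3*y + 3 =6*l^3 + l^2*(6 - 6*y) + l*(-18*y - 36)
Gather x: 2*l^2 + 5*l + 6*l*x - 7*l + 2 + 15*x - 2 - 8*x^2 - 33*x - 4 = 2*l^2 - 2*l - 8*x^2 + x*(6*l - 18) - 4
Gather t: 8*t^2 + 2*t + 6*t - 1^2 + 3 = 8*t^2 + 8*t + 2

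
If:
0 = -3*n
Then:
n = 0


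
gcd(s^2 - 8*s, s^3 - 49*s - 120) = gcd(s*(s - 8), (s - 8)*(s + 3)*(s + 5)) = s - 8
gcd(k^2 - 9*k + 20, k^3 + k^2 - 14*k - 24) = k - 4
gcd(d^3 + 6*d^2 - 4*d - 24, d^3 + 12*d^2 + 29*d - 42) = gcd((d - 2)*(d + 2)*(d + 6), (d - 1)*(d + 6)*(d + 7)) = d + 6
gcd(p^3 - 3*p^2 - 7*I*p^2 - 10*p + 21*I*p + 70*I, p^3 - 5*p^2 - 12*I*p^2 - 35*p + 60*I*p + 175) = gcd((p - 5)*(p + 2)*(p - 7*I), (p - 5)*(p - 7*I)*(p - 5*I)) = p^2 + p*(-5 - 7*I) + 35*I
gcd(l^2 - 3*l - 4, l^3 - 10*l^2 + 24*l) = l - 4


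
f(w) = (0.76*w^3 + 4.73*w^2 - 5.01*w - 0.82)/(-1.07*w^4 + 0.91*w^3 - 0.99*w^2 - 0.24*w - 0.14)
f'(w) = (2.28*w^2 + 9.46*w - 5.01)/(-1.07*w^4 + 0.91*w^3 - 0.99*w^2 - 0.24*w - 0.14) + (0.76*w^3 + 4.73*w^2 - 5.01*w - 0.82)*(4.28*w^3 - 2.73*w^2 + 1.98*w + 0.24)/(-1.07*w^4 + 0.91*w^3 - 0.99*w^2 - 0.24*w - 0.14)^2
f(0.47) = 4.78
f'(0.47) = -11.12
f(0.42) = 5.33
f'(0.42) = -11.02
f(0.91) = 0.73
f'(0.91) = -6.25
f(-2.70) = -0.40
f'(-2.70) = -0.36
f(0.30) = 6.58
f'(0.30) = -9.34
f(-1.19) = -2.14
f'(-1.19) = -3.08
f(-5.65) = -0.03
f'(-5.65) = -0.03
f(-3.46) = -0.21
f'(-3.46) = -0.17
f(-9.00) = 0.02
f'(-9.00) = -0.01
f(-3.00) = -0.30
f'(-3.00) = -0.26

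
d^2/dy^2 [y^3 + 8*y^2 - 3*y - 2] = 6*y + 16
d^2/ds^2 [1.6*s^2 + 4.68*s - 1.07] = 3.20000000000000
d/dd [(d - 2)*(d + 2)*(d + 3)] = 3*d^2 + 6*d - 4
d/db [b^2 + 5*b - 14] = 2*b + 5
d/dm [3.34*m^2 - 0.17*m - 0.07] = 6.68*m - 0.17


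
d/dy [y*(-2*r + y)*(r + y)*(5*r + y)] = -10*r^3 - 14*r^2*y + 12*r*y^2 + 4*y^3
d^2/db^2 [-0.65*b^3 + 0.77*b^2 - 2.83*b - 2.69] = 1.54 - 3.9*b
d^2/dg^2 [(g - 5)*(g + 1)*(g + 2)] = 6*g - 4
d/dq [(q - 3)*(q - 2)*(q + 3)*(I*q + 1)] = 4*I*q^3 + q^2*(3 - 6*I) + q*(-4 - 18*I) - 9 + 18*I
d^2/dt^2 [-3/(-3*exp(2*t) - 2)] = (108*exp(2*t) - 72)*exp(2*t)/(3*exp(2*t) + 2)^3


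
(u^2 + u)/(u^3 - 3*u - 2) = u/(u^2 - u - 2)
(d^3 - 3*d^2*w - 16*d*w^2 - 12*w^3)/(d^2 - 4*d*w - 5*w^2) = (-d^2 + 4*d*w + 12*w^2)/(-d + 5*w)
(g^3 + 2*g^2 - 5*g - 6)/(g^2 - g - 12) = (g^2 - g - 2)/(g - 4)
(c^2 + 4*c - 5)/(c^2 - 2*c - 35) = (c - 1)/(c - 7)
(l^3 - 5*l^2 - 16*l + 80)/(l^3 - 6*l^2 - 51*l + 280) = (l^2 - 16)/(l^2 - l - 56)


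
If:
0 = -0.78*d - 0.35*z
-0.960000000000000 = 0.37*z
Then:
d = 1.16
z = -2.59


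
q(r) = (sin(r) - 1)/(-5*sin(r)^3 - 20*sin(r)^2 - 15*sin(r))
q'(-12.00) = -0.13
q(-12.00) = 0.03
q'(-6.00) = -0.71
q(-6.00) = 0.12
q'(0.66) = -0.09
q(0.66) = 0.02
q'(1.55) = -0.00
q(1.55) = 0.00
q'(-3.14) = 26282.27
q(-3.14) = -42.01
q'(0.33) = -0.50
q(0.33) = 0.09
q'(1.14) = -0.01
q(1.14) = 0.00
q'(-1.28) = 32.50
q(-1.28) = -4.77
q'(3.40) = 0.66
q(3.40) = -0.48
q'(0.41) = -0.30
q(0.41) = 0.06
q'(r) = (sin(r) - 1)*(15*sin(r)^2*cos(r) + 40*sin(r)*cos(r) + 15*cos(r))/(-5*sin(r)^3 - 20*sin(r)^2 - 15*sin(r))^2 + cos(r)/(-5*sin(r)^3 - 20*sin(r)^2 - 15*sin(r)) = (2*sin(r)^3 + sin(r)^2 - 8*sin(r) - 3)*cos(r)/(5*(sin(r) + 1)^2*(sin(r) + 3)^2*sin(r)^2)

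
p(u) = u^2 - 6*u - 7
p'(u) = 2*u - 6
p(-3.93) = 32.02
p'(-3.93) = -13.86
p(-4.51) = 40.40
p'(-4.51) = -15.02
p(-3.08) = 20.97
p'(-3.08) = -12.16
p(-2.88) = 18.57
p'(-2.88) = -11.76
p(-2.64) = 15.81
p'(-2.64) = -11.28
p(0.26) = -8.49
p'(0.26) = -5.48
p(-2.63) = 15.70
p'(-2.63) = -11.26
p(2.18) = -15.33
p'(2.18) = -1.64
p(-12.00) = 209.00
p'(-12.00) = -30.00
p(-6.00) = 65.00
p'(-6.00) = -18.00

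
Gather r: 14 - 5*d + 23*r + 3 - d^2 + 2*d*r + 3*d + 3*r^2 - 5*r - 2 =-d^2 - 2*d + 3*r^2 + r*(2*d + 18) + 15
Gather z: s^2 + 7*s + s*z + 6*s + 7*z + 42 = s^2 + 13*s + z*(s + 7) + 42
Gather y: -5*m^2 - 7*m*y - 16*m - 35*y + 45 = -5*m^2 - 16*m + y*(-7*m - 35) + 45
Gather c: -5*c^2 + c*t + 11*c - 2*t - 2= -5*c^2 + c*(t + 11) - 2*t - 2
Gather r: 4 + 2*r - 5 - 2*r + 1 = 0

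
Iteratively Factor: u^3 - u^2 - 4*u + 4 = (u - 1)*(u^2 - 4) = (u - 1)*(u + 2)*(u - 2)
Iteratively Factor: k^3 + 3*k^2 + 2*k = (k)*(k^2 + 3*k + 2) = k*(k + 2)*(k + 1)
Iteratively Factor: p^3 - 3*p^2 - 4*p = (p - 4)*(p^2 + p) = (p - 4)*(p + 1)*(p)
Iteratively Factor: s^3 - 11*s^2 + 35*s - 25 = (s - 5)*(s^2 - 6*s + 5) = (s - 5)*(s - 1)*(s - 5)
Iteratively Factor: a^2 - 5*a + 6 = (a - 3)*(a - 2)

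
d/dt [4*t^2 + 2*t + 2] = 8*t + 2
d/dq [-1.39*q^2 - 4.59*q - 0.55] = -2.78*q - 4.59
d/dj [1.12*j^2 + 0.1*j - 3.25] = 2.24*j + 0.1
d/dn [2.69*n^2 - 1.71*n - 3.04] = 5.38*n - 1.71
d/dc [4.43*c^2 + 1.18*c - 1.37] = 8.86*c + 1.18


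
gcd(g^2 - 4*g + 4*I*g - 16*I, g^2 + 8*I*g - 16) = g + 4*I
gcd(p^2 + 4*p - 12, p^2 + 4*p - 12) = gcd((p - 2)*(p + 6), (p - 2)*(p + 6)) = p^2 + 4*p - 12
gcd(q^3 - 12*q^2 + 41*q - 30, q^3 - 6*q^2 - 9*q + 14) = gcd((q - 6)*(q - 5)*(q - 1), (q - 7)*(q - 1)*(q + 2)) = q - 1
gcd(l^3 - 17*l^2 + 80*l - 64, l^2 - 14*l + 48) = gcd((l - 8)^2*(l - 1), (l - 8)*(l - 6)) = l - 8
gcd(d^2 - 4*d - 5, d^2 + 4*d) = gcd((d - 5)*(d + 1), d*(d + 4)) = 1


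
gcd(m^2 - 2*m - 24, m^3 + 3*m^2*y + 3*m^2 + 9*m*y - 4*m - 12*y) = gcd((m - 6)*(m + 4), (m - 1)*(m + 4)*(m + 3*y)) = m + 4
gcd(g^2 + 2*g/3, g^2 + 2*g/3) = g^2 + 2*g/3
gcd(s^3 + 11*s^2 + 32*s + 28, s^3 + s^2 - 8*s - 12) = s^2 + 4*s + 4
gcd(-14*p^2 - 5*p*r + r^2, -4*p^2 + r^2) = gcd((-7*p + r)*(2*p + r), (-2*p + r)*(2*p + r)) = 2*p + r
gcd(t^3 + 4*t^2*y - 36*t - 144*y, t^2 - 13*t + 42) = t - 6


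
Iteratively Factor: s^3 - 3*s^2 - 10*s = (s)*(s^2 - 3*s - 10) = s*(s - 5)*(s + 2)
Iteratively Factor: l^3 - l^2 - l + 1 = (l - 1)*(l^2 - 1) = (l - 1)^2*(l + 1)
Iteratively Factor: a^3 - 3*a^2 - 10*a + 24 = (a - 4)*(a^2 + a - 6) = (a - 4)*(a + 3)*(a - 2)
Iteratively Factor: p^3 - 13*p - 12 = (p + 1)*(p^2 - p - 12) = (p - 4)*(p + 1)*(p + 3)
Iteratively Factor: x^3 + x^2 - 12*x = (x - 3)*(x^2 + 4*x) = (x - 3)*(x + 4)*(x)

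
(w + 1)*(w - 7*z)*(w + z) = w^3 - 6*w^2*z + w^2 - 7*w*z^2 - 6*w*z - 7*z^2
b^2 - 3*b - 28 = (b - 7)*(b + 4)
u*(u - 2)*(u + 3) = u^3 + u^2 - 6*u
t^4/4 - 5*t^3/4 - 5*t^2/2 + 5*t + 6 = (t/2 + 1/2)*(t/2 + 1)*(t - 6)*(t - 2)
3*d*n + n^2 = n*(3*d + n)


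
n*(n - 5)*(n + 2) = n^3 - 3*n^2 - 10*n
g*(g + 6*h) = g^2 + 6*g*h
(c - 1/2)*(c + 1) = c^2 + c/2 - 1/2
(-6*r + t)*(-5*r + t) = 30*r^2 - 11*r*t + t^2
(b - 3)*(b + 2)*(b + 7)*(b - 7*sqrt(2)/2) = b^4 - 7*sqrt(2)*b^3/2 + 6*b^3 - 21*sqrt(2)*b^2 - 13*b^2 - 42*b + 91*sqrt(2)*b/2 + 147*sqrt(2)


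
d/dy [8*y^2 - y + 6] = 16*y - 1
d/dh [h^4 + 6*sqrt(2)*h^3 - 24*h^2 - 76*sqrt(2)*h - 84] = 4*h^3 + 18*sqrt(2)*h^2 - 48*h - 76*sqrt(2)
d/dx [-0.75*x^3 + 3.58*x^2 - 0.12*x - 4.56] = -2.25*x^2 + 7.16*x - 0.12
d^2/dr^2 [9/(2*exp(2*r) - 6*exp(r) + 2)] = 9*((3 - 4*exp(r))*(exp(2*r) - 3*exp(r) + 1) + 2*(2*exp(r) - 3)^2*exp(r))*exp(r)/(2*(exp(2*r) - 3*exp(r) + 1)^3)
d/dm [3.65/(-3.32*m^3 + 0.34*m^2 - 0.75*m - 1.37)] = (36.354*m^2 - 2.482*m + 2.7375)/(3.32*m^3 - 0.34*m^2 + 0.75*m + 1.37)^2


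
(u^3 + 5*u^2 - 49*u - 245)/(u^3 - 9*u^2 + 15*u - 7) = (u^2 + 12*u + 35)/(u^2 - 2*u + 1)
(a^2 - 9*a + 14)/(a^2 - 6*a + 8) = (a - 7)/(a - 4)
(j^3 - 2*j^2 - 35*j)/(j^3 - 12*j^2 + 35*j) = (j + 5)/(j - 5)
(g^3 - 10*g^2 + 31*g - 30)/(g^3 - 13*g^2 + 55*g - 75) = (g - 2)/(g - 5)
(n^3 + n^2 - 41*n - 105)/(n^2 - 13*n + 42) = (n^2 + 8*n + 15)/(n - 6)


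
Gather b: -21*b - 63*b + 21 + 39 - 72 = -84*b - 12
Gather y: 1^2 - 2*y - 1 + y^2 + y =y^2 - y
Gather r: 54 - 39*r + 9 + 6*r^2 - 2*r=6*r^2 - 41*r + 63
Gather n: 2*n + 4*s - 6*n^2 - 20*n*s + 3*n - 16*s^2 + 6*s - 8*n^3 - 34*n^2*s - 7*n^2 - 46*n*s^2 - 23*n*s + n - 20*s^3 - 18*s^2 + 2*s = -8*n^3 + n^2*(-34*s - 13) + n*(-46*s^2 - 43*s + 6) - 20*s^3 - 34*s^2 + 12*s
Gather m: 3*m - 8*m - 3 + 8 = 5 - 5*m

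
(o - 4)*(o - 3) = o^2 - 7*o + 12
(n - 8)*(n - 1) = n^2 - 9*n + 8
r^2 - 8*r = r*(r - 8)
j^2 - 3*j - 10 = (j - 5)*(j + 2)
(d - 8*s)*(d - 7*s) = d^2 - 15*d*s + 56*s^2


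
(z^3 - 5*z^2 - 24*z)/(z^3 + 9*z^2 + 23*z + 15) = z*(z - 8)/(z^2 + 6*z + 5)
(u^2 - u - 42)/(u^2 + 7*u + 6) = (u - 7)/(u + 1)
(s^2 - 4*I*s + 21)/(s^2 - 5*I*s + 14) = (s + 3*I)/(s + 2*I)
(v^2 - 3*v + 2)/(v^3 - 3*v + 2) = (v - 2)/(v^2 + v - 2)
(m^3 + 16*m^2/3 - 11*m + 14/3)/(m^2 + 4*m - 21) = (3*m^2 - 5*m + 2)/(3*(m - 3))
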